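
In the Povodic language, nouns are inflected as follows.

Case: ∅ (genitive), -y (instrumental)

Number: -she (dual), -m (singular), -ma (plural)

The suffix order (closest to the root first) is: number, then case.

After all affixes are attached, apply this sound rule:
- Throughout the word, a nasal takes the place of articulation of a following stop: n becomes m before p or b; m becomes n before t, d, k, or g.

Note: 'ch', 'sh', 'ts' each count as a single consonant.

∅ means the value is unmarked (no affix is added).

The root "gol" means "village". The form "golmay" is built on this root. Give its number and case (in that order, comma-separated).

plural, instrumental

Segment: gol-ma-y.
number: -ma → plural.
case: -y → instrumental.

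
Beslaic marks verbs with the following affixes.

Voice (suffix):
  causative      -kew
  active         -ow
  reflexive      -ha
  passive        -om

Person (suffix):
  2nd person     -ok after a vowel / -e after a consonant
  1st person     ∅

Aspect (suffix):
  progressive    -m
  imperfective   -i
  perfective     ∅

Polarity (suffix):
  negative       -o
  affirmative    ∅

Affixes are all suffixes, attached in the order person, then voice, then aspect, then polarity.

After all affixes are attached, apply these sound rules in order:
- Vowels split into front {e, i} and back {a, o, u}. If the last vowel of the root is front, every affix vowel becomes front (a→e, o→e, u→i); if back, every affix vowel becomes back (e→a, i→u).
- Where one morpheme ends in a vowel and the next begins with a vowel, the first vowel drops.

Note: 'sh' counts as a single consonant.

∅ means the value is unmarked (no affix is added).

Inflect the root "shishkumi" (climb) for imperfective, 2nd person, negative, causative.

shishkumekkewe

Attach person 2nd person -ok (after vowel 'i') → shishkumiok.
Attach voice causative -kew → shishkumiokkew.
Attach aspect imperfective -i → shishkumiokkewi.
Attach polarity negative -o → shishkumiokkewio.
Apply vowel harmony: shishkumiokkewio → shishkumiekkewie.
Apply vowel deletion: shishkumiekkewie → shishkumekkewe.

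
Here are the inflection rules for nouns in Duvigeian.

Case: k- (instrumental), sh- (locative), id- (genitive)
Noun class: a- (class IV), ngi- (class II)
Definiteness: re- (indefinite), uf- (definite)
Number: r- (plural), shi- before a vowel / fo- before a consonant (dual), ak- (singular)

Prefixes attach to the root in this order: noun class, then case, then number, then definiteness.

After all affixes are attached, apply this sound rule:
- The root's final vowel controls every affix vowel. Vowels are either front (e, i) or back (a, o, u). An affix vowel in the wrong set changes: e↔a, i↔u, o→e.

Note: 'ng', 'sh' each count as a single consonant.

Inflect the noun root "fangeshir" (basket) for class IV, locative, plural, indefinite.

Attach noun class class IV a- → afangeshir.
Attach case locative sh- → shafangeshir.
Attach number plural r- → rshafangeshir.
Attach definiteness indefinite re- → rershafangeshir.
Apply vowel harmony: rershafangeshir → rershefangeshir.

rershefangeshir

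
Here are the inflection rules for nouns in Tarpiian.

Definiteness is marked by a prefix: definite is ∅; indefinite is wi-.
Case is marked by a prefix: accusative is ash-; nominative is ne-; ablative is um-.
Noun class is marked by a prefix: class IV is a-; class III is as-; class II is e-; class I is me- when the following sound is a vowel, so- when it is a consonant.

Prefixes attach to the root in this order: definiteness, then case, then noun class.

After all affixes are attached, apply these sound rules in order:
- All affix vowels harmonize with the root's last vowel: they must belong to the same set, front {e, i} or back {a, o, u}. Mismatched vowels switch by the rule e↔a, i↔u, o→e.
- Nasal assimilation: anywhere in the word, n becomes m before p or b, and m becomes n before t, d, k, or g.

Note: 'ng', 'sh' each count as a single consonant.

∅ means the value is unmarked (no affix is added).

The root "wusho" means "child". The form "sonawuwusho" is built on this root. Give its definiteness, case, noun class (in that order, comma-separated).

indefinite, nominative, class I

Segment: so-ne-wi-wusho.
definiteness: wi- → indefinite.
case: ne- → nominative.
noun class: me/so- → class I.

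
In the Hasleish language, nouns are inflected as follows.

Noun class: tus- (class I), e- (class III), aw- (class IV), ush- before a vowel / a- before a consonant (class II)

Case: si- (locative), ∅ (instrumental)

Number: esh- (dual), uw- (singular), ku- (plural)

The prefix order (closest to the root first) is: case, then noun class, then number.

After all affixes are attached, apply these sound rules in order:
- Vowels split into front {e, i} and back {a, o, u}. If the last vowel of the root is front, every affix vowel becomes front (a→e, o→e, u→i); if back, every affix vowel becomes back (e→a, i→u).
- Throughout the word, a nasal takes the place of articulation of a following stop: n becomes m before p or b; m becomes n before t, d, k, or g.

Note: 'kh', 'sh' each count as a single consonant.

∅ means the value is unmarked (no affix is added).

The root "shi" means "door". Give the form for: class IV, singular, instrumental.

iwewshi

case = instrumental: zero marking, form stays shi.
Attach noun class class IV aw- → awshi.
Attach number singular uw- → uwawshi.
Apply vowel harmony: uwawshi → iwewshi.
Nasal assimilation: no change.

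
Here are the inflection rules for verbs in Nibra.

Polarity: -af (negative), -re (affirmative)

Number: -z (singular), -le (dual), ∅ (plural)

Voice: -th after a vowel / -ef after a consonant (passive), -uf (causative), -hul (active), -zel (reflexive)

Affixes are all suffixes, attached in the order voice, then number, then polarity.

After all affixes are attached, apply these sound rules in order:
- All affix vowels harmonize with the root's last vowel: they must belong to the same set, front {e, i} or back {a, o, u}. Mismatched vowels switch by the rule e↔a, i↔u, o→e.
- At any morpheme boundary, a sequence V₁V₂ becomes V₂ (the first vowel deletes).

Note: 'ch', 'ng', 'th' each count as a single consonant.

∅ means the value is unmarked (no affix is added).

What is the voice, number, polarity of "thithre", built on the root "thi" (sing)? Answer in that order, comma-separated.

Segment: thi-th-re.
voice: -th/ef → passive.
number: ∅ → plural.
polarity: -re → affirmative.

passive, plural, affirmative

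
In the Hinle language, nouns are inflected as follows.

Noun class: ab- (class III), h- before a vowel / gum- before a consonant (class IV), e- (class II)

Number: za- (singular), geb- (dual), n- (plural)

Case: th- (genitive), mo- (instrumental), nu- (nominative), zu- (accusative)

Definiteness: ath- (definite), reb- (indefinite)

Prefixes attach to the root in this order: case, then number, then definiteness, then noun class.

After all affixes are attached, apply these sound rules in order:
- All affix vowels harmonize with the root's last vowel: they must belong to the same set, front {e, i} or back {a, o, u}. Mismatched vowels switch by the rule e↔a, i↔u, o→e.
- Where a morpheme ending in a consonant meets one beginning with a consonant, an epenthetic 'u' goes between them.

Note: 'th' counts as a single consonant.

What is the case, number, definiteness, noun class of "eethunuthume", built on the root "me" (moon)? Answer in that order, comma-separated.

genitive, plural, definite, class II

Segment: e-ath-n-th-me.
case: th- → genitive.
number: n- → plural.
definiteness: ath- → definite.
noun class: e- → class II.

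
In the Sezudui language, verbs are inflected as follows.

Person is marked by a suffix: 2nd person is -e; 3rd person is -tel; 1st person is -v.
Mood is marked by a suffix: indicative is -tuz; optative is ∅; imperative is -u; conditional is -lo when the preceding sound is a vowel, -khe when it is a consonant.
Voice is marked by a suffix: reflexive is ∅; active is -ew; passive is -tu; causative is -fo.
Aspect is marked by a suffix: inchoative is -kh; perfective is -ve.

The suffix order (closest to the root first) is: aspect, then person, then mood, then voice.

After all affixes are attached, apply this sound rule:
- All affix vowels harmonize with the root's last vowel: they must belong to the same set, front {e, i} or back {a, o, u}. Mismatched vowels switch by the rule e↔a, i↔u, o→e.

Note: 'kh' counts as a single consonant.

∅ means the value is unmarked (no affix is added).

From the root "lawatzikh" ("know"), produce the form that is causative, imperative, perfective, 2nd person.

lawatzikhveeife

Attach aspect perfective -ve → lawatzikhve.
Attach person 2nd person -e → lawatzikhvee.
Attach mood imperative -u → lawatzikhveeu.
Attach voice causative -fo → lawatzikhveeufo.
Apply vowel harmony: lawatzikhveeufo → lawatzikhveeife.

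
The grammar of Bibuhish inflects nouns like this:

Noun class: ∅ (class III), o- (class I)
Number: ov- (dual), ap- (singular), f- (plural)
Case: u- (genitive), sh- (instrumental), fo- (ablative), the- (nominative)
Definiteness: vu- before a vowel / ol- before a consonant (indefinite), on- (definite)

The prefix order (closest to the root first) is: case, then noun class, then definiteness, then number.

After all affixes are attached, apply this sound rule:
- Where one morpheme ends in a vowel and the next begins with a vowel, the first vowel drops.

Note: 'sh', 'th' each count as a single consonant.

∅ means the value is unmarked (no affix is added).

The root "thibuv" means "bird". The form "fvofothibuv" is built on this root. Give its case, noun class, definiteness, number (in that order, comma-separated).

Segment: f-vu-o-fo-thibuv.
case: fo- → ablative.
noun class: o- → class I.
definiteness: vu/ol- → indefinite.
number: f- → plural.

ablative, class I, indefinite, plural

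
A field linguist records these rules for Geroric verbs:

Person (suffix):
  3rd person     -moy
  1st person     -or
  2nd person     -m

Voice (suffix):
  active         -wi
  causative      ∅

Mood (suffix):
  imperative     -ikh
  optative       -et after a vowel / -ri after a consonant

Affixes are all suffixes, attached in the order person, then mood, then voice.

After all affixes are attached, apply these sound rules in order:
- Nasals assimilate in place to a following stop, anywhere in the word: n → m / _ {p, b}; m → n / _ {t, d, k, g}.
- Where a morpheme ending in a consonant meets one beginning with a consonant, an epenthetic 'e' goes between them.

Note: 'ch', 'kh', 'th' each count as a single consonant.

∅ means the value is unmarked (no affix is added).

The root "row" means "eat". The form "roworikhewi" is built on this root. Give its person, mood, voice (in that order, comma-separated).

Segment: row-or-ikh-wi.
person: -or → 1st person.
mood: -ikh → imperative.
voice: -wi → active.

1st person, imperative, active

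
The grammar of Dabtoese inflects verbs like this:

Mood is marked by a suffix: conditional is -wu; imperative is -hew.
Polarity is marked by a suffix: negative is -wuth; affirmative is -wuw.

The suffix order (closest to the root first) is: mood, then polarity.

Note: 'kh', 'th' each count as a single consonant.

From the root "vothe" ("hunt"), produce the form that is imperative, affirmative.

vothehewwuw

Attach mood imperative -hew → vothehew.
Attach polarity affirmative -wuw → vothehewwuw.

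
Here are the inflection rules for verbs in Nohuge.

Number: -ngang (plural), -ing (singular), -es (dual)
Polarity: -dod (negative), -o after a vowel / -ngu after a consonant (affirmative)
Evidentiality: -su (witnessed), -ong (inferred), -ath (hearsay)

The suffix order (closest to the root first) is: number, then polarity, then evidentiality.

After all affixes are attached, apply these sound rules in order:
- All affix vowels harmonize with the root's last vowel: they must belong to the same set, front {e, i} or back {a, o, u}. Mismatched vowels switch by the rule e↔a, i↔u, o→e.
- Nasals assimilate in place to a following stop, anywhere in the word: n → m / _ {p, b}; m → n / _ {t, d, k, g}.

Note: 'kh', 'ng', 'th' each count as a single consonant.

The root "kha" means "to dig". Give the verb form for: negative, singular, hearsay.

khaungdodath

Attach number singular -ing → khaing.
Attach polarity negative -dod → khaingdod.
Attach evidentiality hearsay -ath → khaingdodath.
Apply vowel harmony: khaingdodath → khaungdodath.
Nasal assimilation: no change.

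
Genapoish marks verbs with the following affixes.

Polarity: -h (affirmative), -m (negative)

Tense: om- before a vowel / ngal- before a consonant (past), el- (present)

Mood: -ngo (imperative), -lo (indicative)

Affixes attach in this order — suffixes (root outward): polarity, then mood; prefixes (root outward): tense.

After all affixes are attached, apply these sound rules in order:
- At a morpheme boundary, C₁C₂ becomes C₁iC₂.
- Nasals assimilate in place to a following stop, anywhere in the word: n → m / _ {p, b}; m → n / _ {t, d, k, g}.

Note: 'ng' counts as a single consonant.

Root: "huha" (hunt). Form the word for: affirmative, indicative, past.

ngalihuhahilo

Attach polarity affirmative -h → huhah.
Attach mood indicative -lo → huhahlo.
Attach tense past ngal- (before consonant 'h') → ngalhuhahlo.
Apply epenthesis: ngalhuhahlo → ngalihuhahilo.
Nasal assimilation: no change.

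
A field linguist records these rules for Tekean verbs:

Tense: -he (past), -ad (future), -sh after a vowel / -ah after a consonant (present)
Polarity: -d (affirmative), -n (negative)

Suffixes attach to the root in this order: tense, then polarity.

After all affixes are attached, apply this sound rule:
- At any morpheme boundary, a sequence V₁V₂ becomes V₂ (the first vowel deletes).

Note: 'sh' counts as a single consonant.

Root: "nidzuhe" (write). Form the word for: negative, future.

Attach tense future -ad → nidzuhead.
Attach polarity negative -n → nidzuheadn.
Apply vowel deletion: nidzuheadn → nidzuhadn.

nidzuhadn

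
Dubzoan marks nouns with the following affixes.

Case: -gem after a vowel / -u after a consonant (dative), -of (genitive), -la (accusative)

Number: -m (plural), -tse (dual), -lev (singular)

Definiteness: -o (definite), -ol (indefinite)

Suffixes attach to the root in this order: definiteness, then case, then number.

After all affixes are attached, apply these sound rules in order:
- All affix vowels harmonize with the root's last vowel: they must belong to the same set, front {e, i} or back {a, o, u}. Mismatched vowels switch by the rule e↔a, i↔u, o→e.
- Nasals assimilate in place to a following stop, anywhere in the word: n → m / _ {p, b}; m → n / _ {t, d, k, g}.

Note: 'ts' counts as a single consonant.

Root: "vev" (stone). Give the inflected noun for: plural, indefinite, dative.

vevelim

Attach definiteness indefinite -ol → vevol.
Attach case dative -u (after consonant 'l') → vevolu.
Attach number plural -m → vevolum.
Apply vowel harmony: vevolum → vevelim.
Nasal assimilation: no change.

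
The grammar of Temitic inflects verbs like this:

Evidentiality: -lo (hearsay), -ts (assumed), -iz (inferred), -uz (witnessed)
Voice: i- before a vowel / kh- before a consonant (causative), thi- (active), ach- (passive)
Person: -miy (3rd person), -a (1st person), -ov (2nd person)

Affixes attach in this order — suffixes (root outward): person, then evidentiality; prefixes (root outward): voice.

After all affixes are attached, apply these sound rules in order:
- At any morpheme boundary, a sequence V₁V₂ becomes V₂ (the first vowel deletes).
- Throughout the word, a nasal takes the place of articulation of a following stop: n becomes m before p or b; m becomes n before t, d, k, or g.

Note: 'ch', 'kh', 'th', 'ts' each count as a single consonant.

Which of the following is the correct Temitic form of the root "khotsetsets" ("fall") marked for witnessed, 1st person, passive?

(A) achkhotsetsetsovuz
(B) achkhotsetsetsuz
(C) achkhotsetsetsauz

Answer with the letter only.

B

Attach voice passive ach- → achkhotsetsets.
Attach person 1st person -a → achkhotsetsetsa.
Attach evidentiality witnessed -uz → achkhotsetsetsauz.
Apply vowel deletion: achkhotsetsetsauz → achkhotsetsetsuz.
Nasal assimilation: no change.
So the correct form is achkhotsetsetsuz, option (B).
(A) achkhotsetsetsovuz is wrong: it uses 2nd person instead of 1st person for person.
(C) achkhotsetsetsauz is wrong: it fails to apply the sound rule(s).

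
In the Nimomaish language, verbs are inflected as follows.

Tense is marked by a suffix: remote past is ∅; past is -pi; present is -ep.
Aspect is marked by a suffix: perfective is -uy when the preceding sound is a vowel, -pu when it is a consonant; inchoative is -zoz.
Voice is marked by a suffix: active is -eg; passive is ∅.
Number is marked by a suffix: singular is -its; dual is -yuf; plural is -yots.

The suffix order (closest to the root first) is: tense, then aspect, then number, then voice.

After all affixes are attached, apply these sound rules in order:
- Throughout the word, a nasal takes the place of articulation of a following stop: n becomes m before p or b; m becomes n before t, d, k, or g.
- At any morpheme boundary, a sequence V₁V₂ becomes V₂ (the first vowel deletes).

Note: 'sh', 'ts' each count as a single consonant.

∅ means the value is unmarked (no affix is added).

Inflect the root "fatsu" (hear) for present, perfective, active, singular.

Attach tense present -ep → fatsuep.
Attach aspect perfective -pu (after consonant 'p') → fatsueppu.
Attach number singular -its → fatsueppuits.
Attach voice active -eg → fatsueppuitseg.
Nasal assimilation: no change.
Apply vowel deletion: fatsueppuitseg → fatseppitseg.

fatseppitseg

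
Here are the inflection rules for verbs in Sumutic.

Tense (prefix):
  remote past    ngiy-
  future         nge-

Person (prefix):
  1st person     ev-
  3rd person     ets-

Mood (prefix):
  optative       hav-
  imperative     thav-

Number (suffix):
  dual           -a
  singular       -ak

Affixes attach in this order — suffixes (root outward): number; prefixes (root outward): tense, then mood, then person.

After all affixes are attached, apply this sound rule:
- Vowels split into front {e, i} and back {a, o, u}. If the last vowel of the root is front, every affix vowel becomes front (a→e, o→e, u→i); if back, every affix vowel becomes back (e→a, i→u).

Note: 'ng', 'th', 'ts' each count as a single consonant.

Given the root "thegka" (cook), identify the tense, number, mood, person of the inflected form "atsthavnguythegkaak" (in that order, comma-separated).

remote past, singular, imperative, 3rd person

Segment: ets-thav-ngiy-thegka-ak.
tense: ngiy- → remote past.
number: -ak → singular.
mood: thav- → imperative.
person: ets- → 3rd person.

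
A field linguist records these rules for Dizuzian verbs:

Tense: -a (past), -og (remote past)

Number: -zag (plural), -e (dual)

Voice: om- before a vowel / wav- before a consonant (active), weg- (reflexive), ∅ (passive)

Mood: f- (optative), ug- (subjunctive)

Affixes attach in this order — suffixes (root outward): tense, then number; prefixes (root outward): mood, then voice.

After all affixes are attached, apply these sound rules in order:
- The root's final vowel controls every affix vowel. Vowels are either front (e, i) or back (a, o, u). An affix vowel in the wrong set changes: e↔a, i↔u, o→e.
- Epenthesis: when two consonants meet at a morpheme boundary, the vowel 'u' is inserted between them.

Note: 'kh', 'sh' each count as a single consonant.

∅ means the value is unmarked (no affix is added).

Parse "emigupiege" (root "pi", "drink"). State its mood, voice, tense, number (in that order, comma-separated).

subjunctive, active, remote past, dual

Segment: om-ug-pi-og-e.
mood: ug- → subjunctive.
voice: om/wav- → active.
tense: -og → remote past.
number: -e → dual.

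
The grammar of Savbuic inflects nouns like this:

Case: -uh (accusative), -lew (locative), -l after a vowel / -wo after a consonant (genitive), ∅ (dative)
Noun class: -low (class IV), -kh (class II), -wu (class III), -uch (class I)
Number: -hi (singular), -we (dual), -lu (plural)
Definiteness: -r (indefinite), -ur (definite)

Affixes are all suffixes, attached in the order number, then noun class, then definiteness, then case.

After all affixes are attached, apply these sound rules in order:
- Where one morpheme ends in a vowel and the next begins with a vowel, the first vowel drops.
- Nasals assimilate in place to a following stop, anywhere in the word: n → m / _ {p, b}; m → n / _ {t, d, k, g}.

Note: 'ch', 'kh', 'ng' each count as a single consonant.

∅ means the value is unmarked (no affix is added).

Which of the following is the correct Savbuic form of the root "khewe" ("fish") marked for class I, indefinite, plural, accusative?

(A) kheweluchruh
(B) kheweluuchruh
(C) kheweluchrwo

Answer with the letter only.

Attach number plural -lu → khewelu.
Attach noun class class I -uch → kheweluuch.
Attach definiteness indefinite -r → kheweluuchr.
Attach case accusative -uh → kheweluuchruh.
Apply vowel deletion: kheweluuchruh → kheweluchruh.
Nasal assimilation: no change.
So the correct form is kheweluchruh, option (A).
(B) kheweluuchruh is wrong: it fails to apply the sound rule(s).
(C) kheweluchrwo is wrong: it uses genitive instead of accusative for case.

A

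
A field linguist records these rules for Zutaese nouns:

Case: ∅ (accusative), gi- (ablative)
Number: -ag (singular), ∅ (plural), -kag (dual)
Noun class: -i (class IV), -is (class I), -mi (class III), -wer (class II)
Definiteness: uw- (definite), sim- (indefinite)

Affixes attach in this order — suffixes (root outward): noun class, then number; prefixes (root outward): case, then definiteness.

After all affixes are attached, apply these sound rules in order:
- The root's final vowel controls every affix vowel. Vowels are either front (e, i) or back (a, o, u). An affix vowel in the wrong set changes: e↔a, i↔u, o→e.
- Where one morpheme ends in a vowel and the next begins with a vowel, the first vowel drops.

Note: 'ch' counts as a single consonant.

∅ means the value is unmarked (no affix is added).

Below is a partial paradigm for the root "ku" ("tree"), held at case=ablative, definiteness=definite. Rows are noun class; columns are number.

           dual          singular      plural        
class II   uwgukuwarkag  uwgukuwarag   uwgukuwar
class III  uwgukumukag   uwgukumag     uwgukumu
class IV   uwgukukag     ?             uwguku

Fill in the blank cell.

uwgukag

Attach noun class class IV -i → kui.
Attach case ablative gi- → gikui.
Attach definiteness definite uw- → uwgikui.
Attach number singular -ag → uwgikuiag.
Apply vowel harmony: uwgikuiag → uwgukuuag.
Apply vowel deletion: uwgukuuag → uwgukag.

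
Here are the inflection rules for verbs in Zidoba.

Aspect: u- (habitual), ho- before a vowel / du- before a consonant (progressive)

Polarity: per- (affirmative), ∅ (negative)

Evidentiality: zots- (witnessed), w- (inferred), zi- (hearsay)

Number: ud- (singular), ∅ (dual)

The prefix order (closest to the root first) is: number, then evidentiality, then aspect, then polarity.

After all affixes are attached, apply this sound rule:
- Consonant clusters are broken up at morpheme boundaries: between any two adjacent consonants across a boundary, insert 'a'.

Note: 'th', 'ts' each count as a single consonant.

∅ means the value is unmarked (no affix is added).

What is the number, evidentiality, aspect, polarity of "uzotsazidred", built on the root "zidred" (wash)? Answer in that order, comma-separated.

dual, witnessed, habitual, negative

Segment: u-zots-zidred.
number: ∅ → dual.
evidentiality: zots- → witnessed.
aspect: u- → habitual.
polarity: ∅ → negative.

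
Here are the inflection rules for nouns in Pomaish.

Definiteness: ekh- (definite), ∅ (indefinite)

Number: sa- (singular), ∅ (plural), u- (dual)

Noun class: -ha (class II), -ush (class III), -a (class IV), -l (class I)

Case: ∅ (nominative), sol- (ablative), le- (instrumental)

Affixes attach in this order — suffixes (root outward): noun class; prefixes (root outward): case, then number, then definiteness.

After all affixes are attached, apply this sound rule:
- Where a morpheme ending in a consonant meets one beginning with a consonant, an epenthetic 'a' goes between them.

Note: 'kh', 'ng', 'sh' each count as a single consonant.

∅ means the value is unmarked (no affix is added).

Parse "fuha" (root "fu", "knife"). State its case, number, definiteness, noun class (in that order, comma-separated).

Segment: fu-ha.
case: ∅ → nominative.
number: ∅ → plural.
definiteness: ∅ → indefinite.
noun class: -ha → class II.

nominative, plural, indefinite, class II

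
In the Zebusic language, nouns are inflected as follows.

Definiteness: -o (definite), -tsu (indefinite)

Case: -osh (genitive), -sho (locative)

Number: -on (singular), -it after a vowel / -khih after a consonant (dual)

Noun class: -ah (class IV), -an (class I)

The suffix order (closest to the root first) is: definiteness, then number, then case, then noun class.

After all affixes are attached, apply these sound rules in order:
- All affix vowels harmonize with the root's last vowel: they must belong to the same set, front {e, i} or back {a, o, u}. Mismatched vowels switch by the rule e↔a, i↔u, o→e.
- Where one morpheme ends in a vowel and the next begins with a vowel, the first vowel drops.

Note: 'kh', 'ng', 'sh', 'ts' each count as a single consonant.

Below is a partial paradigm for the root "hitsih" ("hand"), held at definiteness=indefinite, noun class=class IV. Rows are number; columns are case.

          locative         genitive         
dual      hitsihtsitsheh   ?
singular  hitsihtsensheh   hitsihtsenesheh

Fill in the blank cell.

Attach definiteness indefinite -tsu → hitsihtsu.
Attach number dual -it (after vowel 'u') → hitsihtsuit.
Attach case genitive -osh → hitsihtsuitosh.
Attach noun class class IV -ah → hitsihtsuitoshah.
Apply vowel harmony: hitsihtsuitoshah → hitsihtsiitesheh.
Apply vowel deletion: hitsihtsiitesheh → hitsihtsitesheh.

hitsihtsitesheh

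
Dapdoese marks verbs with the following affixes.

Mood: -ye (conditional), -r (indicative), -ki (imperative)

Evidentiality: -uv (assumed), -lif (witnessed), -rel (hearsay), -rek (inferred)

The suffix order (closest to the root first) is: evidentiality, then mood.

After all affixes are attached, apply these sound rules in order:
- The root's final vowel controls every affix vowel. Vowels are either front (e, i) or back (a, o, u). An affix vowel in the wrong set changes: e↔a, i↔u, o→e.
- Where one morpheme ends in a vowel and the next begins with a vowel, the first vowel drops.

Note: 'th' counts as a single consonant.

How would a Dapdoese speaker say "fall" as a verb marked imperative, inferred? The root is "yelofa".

yelofarakku

Attach evidentiality inferred -rek → yelofarek.
Attach mood imperative -ki → yelofarekki.
Apply vowel harmony: yelofarekki → yelofarakku.
Vowel deletion: no change.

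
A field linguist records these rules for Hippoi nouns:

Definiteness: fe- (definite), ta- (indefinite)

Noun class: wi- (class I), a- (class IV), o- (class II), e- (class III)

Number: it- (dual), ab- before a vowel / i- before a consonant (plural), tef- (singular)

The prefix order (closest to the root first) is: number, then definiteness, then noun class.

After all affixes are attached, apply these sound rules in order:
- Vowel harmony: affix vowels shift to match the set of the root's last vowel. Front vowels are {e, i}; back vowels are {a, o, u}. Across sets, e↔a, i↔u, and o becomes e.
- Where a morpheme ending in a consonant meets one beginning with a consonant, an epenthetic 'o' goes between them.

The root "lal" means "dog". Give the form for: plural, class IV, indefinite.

Attach number plural i- (before consonant 'l') → ilal.
Attach definiteness indefinite ta- → tailal.
Attach noun class class IV a- → atailal.
Apply vowel harmony: atailal → ataulal.
Epenthesis: no change.

ataulal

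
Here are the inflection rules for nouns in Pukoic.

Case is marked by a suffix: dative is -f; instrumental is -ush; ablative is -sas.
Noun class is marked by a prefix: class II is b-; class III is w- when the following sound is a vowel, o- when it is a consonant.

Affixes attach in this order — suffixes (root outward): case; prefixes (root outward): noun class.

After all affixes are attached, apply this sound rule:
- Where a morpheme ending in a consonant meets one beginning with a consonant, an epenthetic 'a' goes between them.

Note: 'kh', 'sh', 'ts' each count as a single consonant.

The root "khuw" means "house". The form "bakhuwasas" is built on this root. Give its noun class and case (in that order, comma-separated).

class II, ablative

Segment: b-khuw-sas.
noun class: b- → class II.
case: -sas → ablative.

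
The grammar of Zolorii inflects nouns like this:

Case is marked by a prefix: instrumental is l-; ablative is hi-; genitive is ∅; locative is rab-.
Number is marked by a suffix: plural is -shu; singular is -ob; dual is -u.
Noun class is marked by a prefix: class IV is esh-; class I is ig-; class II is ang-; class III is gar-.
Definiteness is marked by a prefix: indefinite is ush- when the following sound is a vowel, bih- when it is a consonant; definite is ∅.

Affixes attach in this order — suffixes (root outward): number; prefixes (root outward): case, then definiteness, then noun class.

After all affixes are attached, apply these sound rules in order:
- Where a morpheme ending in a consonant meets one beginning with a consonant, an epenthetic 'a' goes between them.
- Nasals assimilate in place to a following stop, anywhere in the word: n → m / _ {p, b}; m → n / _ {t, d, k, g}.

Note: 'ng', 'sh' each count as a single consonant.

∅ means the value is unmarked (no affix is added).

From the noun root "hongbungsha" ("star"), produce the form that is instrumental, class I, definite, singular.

Attach number singular -ob → hongbungshaob.
Attach case instrumental l- → lhongbungshaob.
definiteness = definite: zero marking, form stays lhongbungshaob.
Attach noun class class I ig- → iglhongbungshaob.
Apply epenthesis: iglhongbungshaob → igalahongbungshaob.
Nasal assimilation: no change.

igalahongbungshaob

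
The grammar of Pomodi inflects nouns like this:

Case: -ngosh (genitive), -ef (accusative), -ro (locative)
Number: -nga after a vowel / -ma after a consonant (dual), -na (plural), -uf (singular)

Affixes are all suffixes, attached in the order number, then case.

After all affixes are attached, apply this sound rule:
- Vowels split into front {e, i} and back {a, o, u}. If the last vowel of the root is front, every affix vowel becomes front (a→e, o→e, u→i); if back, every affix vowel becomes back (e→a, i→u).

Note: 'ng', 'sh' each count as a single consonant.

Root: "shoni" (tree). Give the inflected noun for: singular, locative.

shoniifre

Attach number singular -uf → shoniuf.
Attach case locative -ro → shoniufro.
Apply vowel harmony: shoniufro → shoniifre.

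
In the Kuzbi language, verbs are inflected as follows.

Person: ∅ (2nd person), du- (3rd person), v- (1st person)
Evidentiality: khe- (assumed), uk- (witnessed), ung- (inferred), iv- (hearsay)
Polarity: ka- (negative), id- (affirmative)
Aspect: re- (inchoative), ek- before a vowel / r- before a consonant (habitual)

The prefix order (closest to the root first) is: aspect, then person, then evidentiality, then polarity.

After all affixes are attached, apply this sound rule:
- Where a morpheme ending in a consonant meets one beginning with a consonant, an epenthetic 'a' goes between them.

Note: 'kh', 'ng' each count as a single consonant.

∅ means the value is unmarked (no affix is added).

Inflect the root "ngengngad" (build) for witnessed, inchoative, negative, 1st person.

Attach aspect inchoative re- → rengengngad.
Attach person 1st person v- → vrengengngad.
Attach evidentiality witnessed uk- → ukvrengengngad.
Attach polarity negative ka- → kaukvrengengngad.
Apply epenthesis: kaukvrengengngad → kaukavarengengngad.

kaukavarengengngad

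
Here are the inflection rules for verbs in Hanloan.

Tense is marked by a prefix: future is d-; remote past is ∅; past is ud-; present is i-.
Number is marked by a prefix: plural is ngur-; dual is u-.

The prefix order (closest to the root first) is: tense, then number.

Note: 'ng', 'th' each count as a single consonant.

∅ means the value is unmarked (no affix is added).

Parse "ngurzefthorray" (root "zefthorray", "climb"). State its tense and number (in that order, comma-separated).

Segment: ngur-zefthorray.
tense: ∅ → remote past.
number: ngur- → plural.

remote past, plural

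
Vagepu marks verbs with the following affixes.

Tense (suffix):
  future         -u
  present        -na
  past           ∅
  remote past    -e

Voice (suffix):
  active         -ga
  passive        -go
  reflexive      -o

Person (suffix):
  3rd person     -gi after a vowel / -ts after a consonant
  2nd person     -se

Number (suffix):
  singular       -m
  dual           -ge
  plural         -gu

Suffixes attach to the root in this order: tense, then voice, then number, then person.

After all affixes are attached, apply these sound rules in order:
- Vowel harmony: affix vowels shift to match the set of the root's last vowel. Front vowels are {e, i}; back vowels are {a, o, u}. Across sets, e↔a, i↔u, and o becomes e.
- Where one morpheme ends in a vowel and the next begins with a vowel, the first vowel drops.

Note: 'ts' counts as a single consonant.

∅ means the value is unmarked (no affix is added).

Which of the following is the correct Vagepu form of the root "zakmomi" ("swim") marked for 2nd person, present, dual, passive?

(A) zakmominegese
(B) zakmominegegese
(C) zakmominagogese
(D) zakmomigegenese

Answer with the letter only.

B

Attach tense present -na → zakmomina.
Attach voice passive -go → zakmominago.
Attach number dual -ge → zakmominagoge.
Attach person 2nd person -se → zakmominagogese.
Apply vowel harmony: zakmominagogese → zakmominegegese.
Vowel deletion: no change.
So the correct form is zakmominegegese, option (B).
(D) zakmomigegenese is wrong: it has the affixes in the wrong order.
(C) zakmominagogese is wrong: it fails to apply the sound rule(s).
(A) zakmominegese is wrong: it uses reflexive instead of passive for voice.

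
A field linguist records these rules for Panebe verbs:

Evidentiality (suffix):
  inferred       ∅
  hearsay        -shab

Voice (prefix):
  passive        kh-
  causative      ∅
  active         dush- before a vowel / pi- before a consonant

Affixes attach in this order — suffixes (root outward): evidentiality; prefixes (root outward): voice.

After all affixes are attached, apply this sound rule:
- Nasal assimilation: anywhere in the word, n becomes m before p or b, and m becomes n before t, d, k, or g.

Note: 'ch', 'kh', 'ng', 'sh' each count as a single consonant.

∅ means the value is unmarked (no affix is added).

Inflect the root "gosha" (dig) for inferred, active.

pigosha

Attach voice active pi- (before consonant 'g') → pigosha.
evidentiality = inferred: zero marking, form stays pigosha.
Nasal assimilation: no change.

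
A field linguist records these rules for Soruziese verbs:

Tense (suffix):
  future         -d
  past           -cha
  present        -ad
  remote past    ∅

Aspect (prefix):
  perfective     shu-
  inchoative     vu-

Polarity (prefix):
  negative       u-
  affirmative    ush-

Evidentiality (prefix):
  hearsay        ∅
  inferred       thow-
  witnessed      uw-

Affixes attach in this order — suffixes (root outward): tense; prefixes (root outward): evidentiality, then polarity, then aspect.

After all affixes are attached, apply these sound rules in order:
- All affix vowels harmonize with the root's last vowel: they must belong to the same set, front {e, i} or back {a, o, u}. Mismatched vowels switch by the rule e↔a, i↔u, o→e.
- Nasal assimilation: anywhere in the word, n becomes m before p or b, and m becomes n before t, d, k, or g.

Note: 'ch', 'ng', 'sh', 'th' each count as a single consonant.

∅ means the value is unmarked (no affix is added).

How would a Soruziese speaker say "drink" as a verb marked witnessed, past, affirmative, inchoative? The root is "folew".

Attach evidentiality witnessed uw- → uwfolew.
Attach polarity affirmative ush- → ushuwfolew.
Attach tense past -cha → ushuwfolewcha.
Attach aspect inchoative vu- → vuushuwfolewcha.
Apply vowel harmony: vuushuwfolewcha → viishiwfolewche.
Nasal assimilation: no change.

viishiwfolewche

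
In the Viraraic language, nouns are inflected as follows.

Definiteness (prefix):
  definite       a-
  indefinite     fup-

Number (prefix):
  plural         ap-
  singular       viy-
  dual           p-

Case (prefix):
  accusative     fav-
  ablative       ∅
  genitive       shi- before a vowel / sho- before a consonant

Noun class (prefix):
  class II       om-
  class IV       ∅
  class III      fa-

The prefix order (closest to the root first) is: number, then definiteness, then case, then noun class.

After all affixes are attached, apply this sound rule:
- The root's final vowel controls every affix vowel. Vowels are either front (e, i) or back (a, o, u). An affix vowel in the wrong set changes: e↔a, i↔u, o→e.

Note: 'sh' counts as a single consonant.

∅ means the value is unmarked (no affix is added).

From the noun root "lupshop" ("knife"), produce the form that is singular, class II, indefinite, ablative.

omfupvuylupshop

Attach number singular viy- → viylupshop.
Attach definiteness indefinite fup- → fupviylupshop.
case = ablative: zero marking, form stays fupviylupshop.
Attach noun class class II om- → omfupviylupshop.
Apply vowel harmony: omfupviylupshop → omfupvuylupshop.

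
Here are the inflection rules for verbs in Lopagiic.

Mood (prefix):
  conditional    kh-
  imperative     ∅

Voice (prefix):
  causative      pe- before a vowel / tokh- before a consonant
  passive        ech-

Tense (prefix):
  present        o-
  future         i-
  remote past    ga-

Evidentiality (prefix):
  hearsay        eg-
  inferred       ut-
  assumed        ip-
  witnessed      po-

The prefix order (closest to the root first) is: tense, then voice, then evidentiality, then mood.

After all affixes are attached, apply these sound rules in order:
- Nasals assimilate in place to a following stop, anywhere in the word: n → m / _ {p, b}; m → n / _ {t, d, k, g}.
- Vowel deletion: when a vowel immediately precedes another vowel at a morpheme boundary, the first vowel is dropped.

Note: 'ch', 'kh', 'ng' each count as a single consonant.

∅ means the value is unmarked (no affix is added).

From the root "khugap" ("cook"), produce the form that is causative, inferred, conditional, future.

khutpikhugap

Attach tense future i- → ikhugap.
Attach voice causative pe- (before vowel 'i') → peikhugap.
Attach evidentiality inferred ut- → utpeikhugap.
Attach mood conditional kh- → khutpeikhugap.
Nasal assimilation: no change.
Apply vowel deletion: khutpeikhugap → khutpikhugap.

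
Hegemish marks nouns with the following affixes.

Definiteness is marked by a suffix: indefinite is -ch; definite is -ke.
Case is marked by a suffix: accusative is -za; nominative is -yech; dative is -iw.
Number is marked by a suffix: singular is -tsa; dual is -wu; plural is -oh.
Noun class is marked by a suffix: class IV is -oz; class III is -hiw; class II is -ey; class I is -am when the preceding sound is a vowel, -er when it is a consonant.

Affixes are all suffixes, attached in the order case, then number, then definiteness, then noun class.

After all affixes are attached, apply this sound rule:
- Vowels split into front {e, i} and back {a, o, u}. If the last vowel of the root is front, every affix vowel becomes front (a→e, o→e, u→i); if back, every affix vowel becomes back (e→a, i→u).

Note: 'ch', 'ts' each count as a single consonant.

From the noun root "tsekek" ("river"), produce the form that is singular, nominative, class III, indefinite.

Attach case nominative -yech → tsekekyech.
Attach number singular -tsa → tsekekyechtsa.
Attach definiteness indefinite -ch → tsekekyechtsach.
Attach noun class class III -hiw → tsekekyechtsachhiw.
Apply vowel harmony: tsekekyechtsachhiw → tsekekyechtsechhiw.

tsekekyechtsechhiw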